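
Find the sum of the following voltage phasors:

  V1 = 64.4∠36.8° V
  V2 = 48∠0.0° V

Step 1 — Convert each phasor to rectangular form:
  V1 = 64.4·(cos(36.8°) + j·sin(36.8°)) = 51.57 + j38.58 V
  V2 = 48·(cos(0.0°) + j·sin(0.0°)) = 48 V
Step 2 — Sum components: V_total = 99.57 + j38.58 V.
Step 3 — Convert to polar: |V_total| = 106.8 V, ∠V_total = 21.2°.

V_total = 106.8∠21.2° V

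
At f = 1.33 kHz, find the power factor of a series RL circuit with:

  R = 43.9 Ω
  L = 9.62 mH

Step 1 — Angular frequency: ω = 2π·f = 2π·1330 = 8357 rad/s.
Step 2 — Component impedances:
  R: Z = R = 43.9 Ω
  L: Z = jωL = j·8357·0.00962 = 0 + j80.39 Ω
Step 3 — Series combination: Z_total = R + L = 43.9 + j80.39 Ω = 91.6∠61.4° Ω.
Step 4 — Power factor: PF = cos(φ) = Re(Z)/|Z| = 43.9/91.6 = 0.4793.
Step 5 — Type: Im(Z) = 80.39 ⇒ lagging (phase φ = 61.4°).

PF = 0.4793 (lagging, φ = 61.4°)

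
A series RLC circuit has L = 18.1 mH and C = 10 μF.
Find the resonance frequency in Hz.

Step 1 — Resonance condition Im(Z)=0 gives ω₀ = 1/√(LC).
Step 2 — ω₀ = 1/√(0.0181·1e-05) = 2351 rad/s.
Step 3 — f₀ = ω₀/(2π) = 374.1 Hz.

f₀ = 374.1 Hz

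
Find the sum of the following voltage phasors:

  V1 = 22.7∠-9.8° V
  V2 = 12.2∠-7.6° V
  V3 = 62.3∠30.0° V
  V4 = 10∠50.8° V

Step 1 — Convert each phasor to rectangular form:
  V1 = 22.7·(cos(-9.8°) + j·sin(-9.8°)) = 22.37 - j3.864 V
  V2 = 12.2·(cos(-7.6°) + j·sin(-7.6°)) = 12.09 - j1.614 V
  V3 = 62.3·(cos(30.0°) + j·sin(30.0°)) = 53.95 + j31.15 V
  V4 = 10·(cos(50.8°) + j·sin(50.8°)) = 6.32 + j7.749 V
Step 2 — Sum components: V_total = 94.74 + j33.42 V.
Step 3 — Convert to polar: |V_total| = 100.5 V, ∠V_total = 19.4°.

V_total = 100.5∠19.4° V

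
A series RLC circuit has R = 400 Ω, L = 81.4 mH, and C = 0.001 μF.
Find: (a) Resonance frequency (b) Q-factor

Step 1 — Resonance condition Im(Z)=0 gives ω₀ = 1/√(LC).
Step 2 — ω₀ = 1/√(0.0814·1e-09) = 1.108e+05 rad/s.
Step 3 — f₀ = ω₀/(2π) = 1.764e+04 Hz.
Step 4 — Series Q: Q = ω₀L/R = 1.108e+05·0.0814/400 = 22.56.

(a) f₀ = 1.764e+04 Hz  (b) Q = 22.56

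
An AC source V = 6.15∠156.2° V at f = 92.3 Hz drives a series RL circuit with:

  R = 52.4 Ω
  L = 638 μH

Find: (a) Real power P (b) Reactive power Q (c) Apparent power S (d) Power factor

Step 1 — Angular frequency: ω = 2π·f = 2π·92.3 = 579.9 rad/s.
Step 2 — Component impedances:
  R: Z = R = 52.4 Ω
  L: Z = jωL = j·579.9·0.000638 = 0 + j0.37 Ω
Step 3 — Series combination: Z_total = R + L = 52.4 + j0.37 Ω = 52.4∠0.4° Ω.
Step 4 — Source phasor: V = 6.15∠156.2° V = -5.627 + j2.482 V.
Step 5 — Current: I = V / Z = -0.107 + j0.04812 A = 0.1174∠155.8° A.
Step 6 — Complex power: S = V·I* = 0.7218 + j0.005096 VA.
Step 7 — Real power: P = Re(S) = 0.7218 W.
Step 8 — Reactive power: Q = Im(S) = 0.005096 VAR.
Step 9 — Apparent power: |S| = 0.7218 VA.
Step 10 — Power factor: PF = P/|S| = 1 (lagging).

(a) P = 0.7218 W  (b) Q = 0.005096 VAR  (c) S = 0.7218 VA  (d) PF = 1 (lagging)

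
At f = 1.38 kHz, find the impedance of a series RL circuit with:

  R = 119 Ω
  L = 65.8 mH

Step 1 — Angular frequency: ω = 2π·f = 2π·1380 = 8671 rad/s.
Step 2 — Component impedances:
  R: Z = R = 119 Ω
  L: Z = jωL = j·8671·0.0658 = 0 + j570.5 Ω
Step 3 — Series combination: Z_total = R + L = 119 + j570.5 Ω = 582.8∠78.2° Ω.

Z = 119 + j570.5 Ω = 582.8∠78.2° Ω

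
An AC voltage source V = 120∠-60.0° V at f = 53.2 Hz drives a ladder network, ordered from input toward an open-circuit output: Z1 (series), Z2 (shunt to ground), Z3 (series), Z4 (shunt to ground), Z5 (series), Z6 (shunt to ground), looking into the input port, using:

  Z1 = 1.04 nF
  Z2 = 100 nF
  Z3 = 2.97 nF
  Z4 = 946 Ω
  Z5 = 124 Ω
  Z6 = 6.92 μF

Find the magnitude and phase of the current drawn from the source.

Step 1 — Angular frequency: ω = 2π·f = 2π·53.2 = 334.3 rad/s.
Step 2 — Component impedances:
  Z1: Z = 1/(jωC) = -j/(ω·C) = 0 - j2.877e+06 Ω
  Z2: Z = 1/(jωC) = -j/(ω·C) = 0 - j2.992e+04 Ω
  Z3: Z = 1/(jωC) = -j/(ω·C) = 0 - j1.007e+06 Ω
  Z4: Z = R = 946 Ω
  Z5: Z = R = 124 Ω
  Z6: Z = 1/(jωC) = -j/(ω·C) = 0 - j432.3 Ω
Step 3 — Ladder network (open output): work backward from the far end, alternating series and parallel combinations. Z_in = 0.1887 - j2.906e+06 Ω = 2.906e+06∠-90.0° Ω.
Step 4 — Source phasor: V = 120∠-60.0° V = 60 - j103.9 V.
Step 5 — Ohm's law: I = V / Z_total = (60 - j103.9) / (0.1887 - j2.906e+06) = 3.577e-05 + j2.065e-05 A.
Step 6 — Convert to polar: |I| = 4.13e-05 A, ∠I = 30.0°.

I = 4.13e-05∠30.0° A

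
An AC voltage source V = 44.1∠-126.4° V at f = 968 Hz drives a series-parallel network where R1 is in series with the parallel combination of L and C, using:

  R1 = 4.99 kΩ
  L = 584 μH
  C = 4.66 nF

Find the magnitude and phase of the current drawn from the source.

Step 1 — Angular frequency: ω = 2π·f = 2π·968 = 6082 rad/s.
Step 2 — Component impedances:
  R1: Z = R = 4990 Ω
  L: Z = jωL = j·6082·0.000584 = 0 + j3.552 Ω
  C: Z = 1/(jωC) = -j/(ω·C) = 0 - j3.528e+04 Ω
Step 3 — Parallel branch: L || C = 1/(1/L + 1/C) = 0 + j3.552 Ω.
Step 4 — Series with R1: Z_total = R1 + (L || C) = 4990 + j3.552 Ω = 4990∠0.0° Ω.
Step 5 — Source phasor: V = 44.1∠-126.4° V = -26.17 - j35.5 V.
Step 6 — Ohm's law: I = V / Z_total = (-26.17 - j35.5) / (4990 + j3.552) = -0.00525 - j0.00711 A.
Step 7 — Convert to polar: |I| = 0.008838 A, ∠I = -126.4°.

I = 0.008838∠-126.4° A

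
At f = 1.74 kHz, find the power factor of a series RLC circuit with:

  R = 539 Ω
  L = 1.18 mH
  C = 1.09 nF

Step 1 — Angular frequency: ω = 2π·f = 2π·1740 = 1.093e+04 rad/s.
Step 2 — Component impedances:
  R: Z = R = 539 Ω
  L: Z = jωL = j·1.093e+04·0.00118 = 0 + j12.9 Ω
  C: Z = 1/(jωC) = -j/(ω·C) = 0 - j8.392e+04 Ω
Step 3 — Series combination: Z_total = R + L + C = 539 - j8.39e+04 Ω = 8.39e+04∠-89.6° Ω.
Step 4 — Power factor: PF = cos(φ) = Re(Z)/|Z| = 539/8.39e+04 = 0.006424.
Step 5 — Type: Im(Z) = -8.39e+04 ⇒ leading (phase φ = -89.6°).

PF = 0.006424 (leading, φ = -89.6°)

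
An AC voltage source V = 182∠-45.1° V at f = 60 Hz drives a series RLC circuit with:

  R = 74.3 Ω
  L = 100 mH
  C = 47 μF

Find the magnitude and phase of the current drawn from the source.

Step 1 — Angular frequency: ω = 2π·f = 2π·60 = 377 rad/s.
Step 2 — Component impedances:
  R: Z = R = 74.3 Ω
  L: Z = jωL = j·377·0.1 = 0 + j37.7 Ω
  C: Z = 1/(jωC) = -j/(ω·C) = 0 - j56.44 Ω
Step 3 — Series combination: Z_total = R + L + C = 74.3 - j18.74 Ω = 76.63∠-14.2° Ω.
Step 4 — Source phasor: V = 182∠-45.1° V = 128.5 - j128.9 V.
Step 5 — Ohm's law: I = V / Z_total = (128.5 - j128.9) / (74.3 - j18.74) = 2.037 - j1.221 A.
Step 6 — Convert to polar: |I| = 2.375 A, ∠I = -30.9°.

I = 2.375∠-30.9° A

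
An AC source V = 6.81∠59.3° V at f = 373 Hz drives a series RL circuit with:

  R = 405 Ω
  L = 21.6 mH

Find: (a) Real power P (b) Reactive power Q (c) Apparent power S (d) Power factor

Step 1 — Angular frequency: ω = 2π·f = 2π·373 = 2344 rad/s.
Step 2 — Component impedances:
  R: Z = R = 405 Ω
  L: Z = jωL = j·2344·0.0216 = 0 + j50.62 Ω
Step 3 — Series combination: Z_total = R + L = 405 + j50.62 Ω = 408.2∠7.1° Ω.
Step 4 — Source phasor: V = 6.81∠59.3° V = 3.477 + j5.856 V.
Step 5 — Current: I = V / Z = 0.01023 + j0.01318 A = 0.01668∠52.2° A.
Step 6 — Complex power: S = V·I* = 0.1127 + j0.01409 VA.
Step 7 — Real power: P = Re(S) = 0.1127 W.
Step 8 — Reactive power: Q = Im(S) = 0.01409 VAR.
Step 9 — Apparent power: |S| = 0.1136 VA.
Step 10 — Power factor: PF = P/|S| = 0.9923 (lagging).

(a) P = 0.1127 W  (b) Q = 0.01409 VAR  (c) S = 0.1136 VA  (d) PF = 0.9923 (lagging)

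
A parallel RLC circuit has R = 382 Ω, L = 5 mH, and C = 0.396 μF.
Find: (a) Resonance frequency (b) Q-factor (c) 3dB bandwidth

Step 1 — Resonance: ω₀ = 1/√(LC) = 1/√(0.005·3.96e-07) = 2.247e+04 rad/s.
Step 2 — f₀ = ω₀/(2π) = 3577 Hz.
Step 3 — Parallel Q: Q = R/(ω₀L) = 382/(2.247e+04·0.005) = 3.4.
Step 4 — Bandwidth: Δω = ω₀/Q = 6611 rad/s; BW = Δω/(2π) = 1052 Hz.

(a) f₀ = 3577 Hz  (b) Q = 3.4  (c) BW = 1052 Hz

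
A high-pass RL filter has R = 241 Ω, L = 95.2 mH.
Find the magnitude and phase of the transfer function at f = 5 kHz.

Step 1 — Angular frequency: ω = 2π·5000 = 3.142e+04 rad/s.
Step 2 — Transfer function: H(jω) = jωL/(R + jωL).
Step 3 — Numerator jωL = j·2991; denominator R + jωL = 241 + j2991.
Step 4 — H = 0.9935 + j0.08006.
Step 5 — Magnitude: |H| = 0.9968 (-0.0 dB); phase: φ = 4.6°.

|H| = 0.9968 (-0.0 dB), φ = 4.6°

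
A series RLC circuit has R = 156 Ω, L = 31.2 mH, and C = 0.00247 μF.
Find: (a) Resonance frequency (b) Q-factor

Step 1 — Resonance condition Im(Z)=0 gives ω₀ = 1/√(LC).
Step 2 — ω₀ = 1/√(0.0312·2.47e-09) = 1.139e+05 rad/s.
Step 3 — f₀ = ω₀/(2π) = 1.813e+04 Hz.
Step 4 — Series Q: Q = ω₀L/R = 1.139e+05·0.0312/156 = 22.78.

(a) f₀ = 1.813e+04 Hz  (b) Q = 22.78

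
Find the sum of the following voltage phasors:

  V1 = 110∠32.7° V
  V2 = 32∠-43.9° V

Step 1 — Convert each phasor to rectangular form:
  V1 = 110·(cos(32.7°) + j·sin(32.7°)) = 92.57 + j59.43 V
  V2 = 32·(cos(-43.9°) + j·sin(-43.9°)) = 23.06 - j22.19 V
Step 2 — Sum components: V_total = 115.6 + j37.24 V.
Step 3 — Convert to polar: |V_total| = 121.5 V, ∠V_total = 17.9°.

V_total = 121.5∠17.9° V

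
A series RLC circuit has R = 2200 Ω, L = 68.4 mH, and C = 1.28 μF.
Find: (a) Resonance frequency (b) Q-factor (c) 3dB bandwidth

Step 1 — Resonance: ω₀ = 1/√(LC) = 1/√(0.0684·1.28e-06) = 3380 rad/s.
Step 2 — f₀ = ω₀/(2π) = 537.9 Hz.
Step 3 — Series Q: Q = ω₀L/R = 3380·0.0684/2200 = 0.1051.
Step 4 — Bandwidth: Δω = ω₀/Q = 3.216e+04 rad/s; BW = Δω/(2π) = 5119 Hz.

(a) f₀ = 537.9 Hz  (b) Q = 0.1051  (c) BW = 5119 Hz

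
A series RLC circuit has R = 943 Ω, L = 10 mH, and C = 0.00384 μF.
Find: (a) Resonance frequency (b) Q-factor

Step 1 — Resonance condition Im(Z)=0 gives ω₀ = 1/√(LC).
Step 2 — ω₀ = 1/√(0.01·3.84e-09) = 1.614e+05 rad/s.
Step 3 — f₀ = ω₀/(2π) = 2.568e+04 Hz.
Step 4 — Series Q: Q = ω₀L/R = 1.614e+05·0.01/943 = 1.711.

(a) f₀ = 2.568e+04 Hz  (b) Q = 1.711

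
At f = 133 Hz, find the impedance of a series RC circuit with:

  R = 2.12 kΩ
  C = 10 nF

Step 1 — Angular frequency: ω = 2π·f = 2π·133 = 835.7 rad/s.
Step 2 — Component impedances:
  R: Z = R = 2120 Ω
  C: Z = 1/(jωC) = -j/(ω·C) = 0 - j1.197e+05 Ω
Step 3 — Series combination: Z_total = R + C = 2120 - j1.197e+05 Ω = 1.197e+05∠-89.0° Ω.

Z = 2120 - j1.197e+05 Ω = 1.197e+05∠-89.0° Ω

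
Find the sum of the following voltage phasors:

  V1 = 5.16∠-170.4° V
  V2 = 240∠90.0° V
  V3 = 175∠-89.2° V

Step 1 — Convert each phasor to rectangular form:
  V1 = 5.16·(cos(-170.4°) + j·sin(-170.4°)) = -5.088 - j0.8605 V
  V2 = 240·(cos(90.0°) + j·sin(90.0°)) = 0 + j240 V
  V3 = 175·(cos(-89.2°) + j·sin(-89.2°)) = 2.443 - j175 V
Step 2 — Sum components: V_total = -2.644 + j64.16 V.
Step 3 — Convert to polar: |V_total| = 64.21 V, ∠V_total = 92.4°.

V_total = 64.21∠92.4° V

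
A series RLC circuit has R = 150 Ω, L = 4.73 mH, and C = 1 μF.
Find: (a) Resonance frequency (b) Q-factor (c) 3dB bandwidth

Step 1 — Resonance: ω₀ = 1/√(LC) = 1/√(0.00473·1e-06) = 1.454e+04 rad/s.
Step 2 — f₀ = ω₀/(2π) = 2314 Hz.
Step 3 — Series Q: Q = ω₀L/R = 1.454e+04·0.00473/150 = 0.4585.
Step 4 — Bandwidth: Δω = ω₀/Q = 3.171e+04 rad/s; BW = Δω/(2π) = 5047 Hz.

(a) f₀ = 2314 Hz  (b) Q = 0.4585  (c) BW = 5047 Hz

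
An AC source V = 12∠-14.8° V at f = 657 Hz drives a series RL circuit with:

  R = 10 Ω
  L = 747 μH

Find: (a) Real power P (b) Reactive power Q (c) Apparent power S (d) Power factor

Step 1 — Angular frequency: ω = 2π·f = 2π·657 = 4128 rad/s.
Step 2 — Component impedances:
  R: Z = R = 10 Ω
  L: Z = jωL = j·4128·0.000747 = 0 + j3.084 Ω
Step 3 — Series combination: Z_total = R + L = 10 + j3.084 Ω = 10.46∠17.1° Ω.
Step 4 — Source phasor: V = 12∠-14.8° V = 11.6 - j3.065 V.
Step 5 — Current: I = V / Z = 0.9731 - j0.6066 A = 1.147∠-31.9° A.
Step 6 — Complex power: S = V·I* = 13.15 + j4.055 VA.
Step 7 — Real power: P = Re(S) = 13.15 W.
Step 8 — Reactive power: Q = Im(S) = 4.055 VAR.
Step 9 — Apparent power: |S| = 13.76 VA.
Step 10 — Power factor: PF = P/|S| = 0.9556 (lagging).

(a) P = 13.15 W  (b) Q = 4.055 VAR  (c) S = 13.76 VA  (d) PF = 0.9556 (lagging)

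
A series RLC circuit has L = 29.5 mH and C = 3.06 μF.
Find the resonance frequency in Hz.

Step 1 — Resonance condition Im(Z)=0 gives ω₀ = 1/√(LC).
Step 2 — ω₀ = 1/√(0.0295·3.06e-06) = 3328 rad/s.
Step 3 — f₀ = ω₀/(2π) = 529.7 Hz.

f₀ = 529.7 Hz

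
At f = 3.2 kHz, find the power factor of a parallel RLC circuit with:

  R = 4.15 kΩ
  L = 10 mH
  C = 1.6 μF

Step 1 — Angular frequency: ω = 2π·f = 2π·3200 = 2.011e+04 rad/s.
Step 2 — Component impedances:
  R: Z = R = 4150 Ω
  L: Z = jωL = j·2.011e+04·0.01 = 0 + j201.1 Ω
  C: Z = 1/(jωC) = -j/(ω·C) = 0 - j31.08 Ω
Step 3 — Parallel combination: 1/Z_total = 1/R + 1/L + 1/C; Z_total = 0.3258 - j36.77 Ω = 36.77∠-89.5° Ω.
Step 4 — Power factor: PF = cos(φ) = Re(Z)/|Z| = 0.3258/36.77 = 0.00886.
Step 5 — Type: Im(Z) = -36.77 ⇒ leading (phase φ = -89.5°).

PF = 0.00886 (leading, φ = -89.5°)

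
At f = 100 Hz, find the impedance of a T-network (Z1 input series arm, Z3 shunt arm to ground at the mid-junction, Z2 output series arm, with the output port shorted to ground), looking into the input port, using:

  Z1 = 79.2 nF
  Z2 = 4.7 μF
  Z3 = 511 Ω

Step 1 — Angular frequency: ω = 2π·f = 2π·100 = 628.3 rad/s.
Step 2 — Component impedances:
  Z1: Z = 1/(jωC) = -j/(ω·C) = 0 - j2.01e+04 Ω
  Z2: Z = 1/(jωC) = -j/(ω·C) = 0 - j338.6 Ω
  Z3: Z = R = 511 Ω
Step 3 — With the output port shorted to ground, the output series arm Z2 runs from the junction to ground; the shunt arm Z3 also runs from the junction to ground. They appear in parallel: Z3 || Z2 = 155.9 - j235.3 Ω.
Step 4 — Series with input arm Z1: Z_in = Z1 + (Z3 || Z2) = 155.9 - j2.033e+04 Ω = 2.033e+04∠-89.6° Ω.

Z = 155.9 - j2.033e+04 Ω = 2.033e+04∠-89.6° Ω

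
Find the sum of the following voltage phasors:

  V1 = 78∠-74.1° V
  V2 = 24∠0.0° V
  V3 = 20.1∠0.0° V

Step 1 — Convert each phasor to rectangular form:
  V1 = 78·(cos(-74.1°) + j·sin(-74.1°)) = 21.37 - j75.02 V
  V2 = 24·(cos(0.0°) + j·sin(0.0°)) = 24 V
  V3 = 20.1·(cos(0.0°) + j·sin(0.0°)) = 20.1 V
Step 2 — Sum components: V_total = 65.47 - j75.02 V.
Step 3 — Convert to polar: |V_total| = 99.57 V, ∠V_total = -48.9°.

V_total = 99.57∠-48.9° V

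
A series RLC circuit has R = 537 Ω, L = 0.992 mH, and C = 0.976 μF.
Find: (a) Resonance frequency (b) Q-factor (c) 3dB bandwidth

Step 1 — Resonance: ω₀ = 1/√(LC) = 1/√(0.000992·9.76e-07) = 3.214e+04 rad/s.
Step 2 — f₀ = ω₀/(2π) = 5115 Hz.
Step 3 — Series Q: Q = ω₀L/R = 3.214e+04·0.000992/537 = 0.05937.
Step 4 — Bandwidth: Δω = ω₀/Q = 5.413e+05 rad/s; BW = Δω/(2π) = 8.616e+04 Hz.

(a) f₀ = 5115 Hz  (b) Q = 0.05937  (c) BW = 8.616e+04 Hz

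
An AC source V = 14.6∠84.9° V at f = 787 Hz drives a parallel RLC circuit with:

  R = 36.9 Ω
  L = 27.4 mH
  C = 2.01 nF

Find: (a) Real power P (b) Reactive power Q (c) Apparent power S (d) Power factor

Step 1 — Angular frequency: ω = 2π·f = 2π·787 = 4945 rad/s.
Step 2 — Component impedances:
  R: Z = R = 36.9 Ω
  L: Z = jωL = j·4945·0.0274 = 0 + j135.5 Ω
  C: Z = 1/(jωC) = -j/(ω·C) = 0 - j1.006e+05 Ω
Step 3 — Parallel combination: 1/Z_total = 1/R + 1/L + 1/C; Z_total = 34.36 + j9.345 Ω = 35.61∠15.2° Ω.
Step 4 — Source phasor: V = 14.6∠84.9° V = 1.298 + j14.54 V.
Step 5 — Current: I = V / Z = 0.1424 + j0.3845 A = 0.41∠69.7° A.
Step 6 — Complex power: S = V·I* = 5.777 + j1.571 VA.
Step 7 — Real power: P = Re(S) = 5.777 W.
Step 8 — Reactive power: Q = Im(S) = 1.571 VAR.
Step 9 — Apparent power: |S| = 5.987 VA.
Step 10 — Power factor: PF = P/|S| = 0.9649 (lagging).

(a) P = 5.777 W  (b) Q = 1.571 VAR  (c) S = 5.987 VA  (d) PF = 0.9649 (lagging)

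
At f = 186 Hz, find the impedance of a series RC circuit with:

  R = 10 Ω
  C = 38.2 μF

Step 1 — Angular frequency: ω = 2π·f = 2π·186 = 1169 rad/s.
Step 2 — Component impedances:
  R: Z = R = 10 Ω
  C: Z = 1/(jωC) = -j/(ω·C) = 0 - j22.4 Ω
Step 3 — Series combination: Z_total = R + C = 10 - j22.4 Ω = 24.53∠-65.9° Ω.

Z = 10 - j22.4 Ω = 24.53∠-65.9° Ω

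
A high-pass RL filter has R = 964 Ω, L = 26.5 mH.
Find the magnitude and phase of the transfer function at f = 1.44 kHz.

Step 1 — Angular frequency: ω = 2π·1440 = 9048 rad/s.
Step 2 — Transfer function: H(jω) = jωL/(R + jωL).
Step 3 — Numerator jωL = j·239.8; denominator R + jωL = 964 + j239.8.
Step 4 — H = 0.05826 + j0.2342.
Step 5 — Magnitude: |H| = 0.2414 (-12.3 dB); phase: φ = 76.0°.

|H| = 0.2414 (-12.3 dB), φ = 76.0°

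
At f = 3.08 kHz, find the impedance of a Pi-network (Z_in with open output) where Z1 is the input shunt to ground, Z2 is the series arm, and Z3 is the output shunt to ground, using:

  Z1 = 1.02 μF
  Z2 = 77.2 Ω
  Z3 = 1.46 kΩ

Step 1 — Angular frequency: ω = 2π·f = 2π·3080 = 1.935e+04 rad/s.
Step 2 — Component impedances:
  Z1: Z = 1/(jωC) = -j/(ω·C) = 0 - j50.66 Ω
  Z2: Z = R = 77.2 Ω
  Z3: Z = R = 1460 Ω
Step 3 — With open output, the series arm Z2 and the output shunt Z3 appear in series to ground: Z2 + Z3 = 1537 Ω.
Step 4 — Parallel with input shunt Z1: Z_in = Z1 || (Z2 + Z3) = 1.668 - j50.61 Ω = 50.63∠-88.1° Ω.

Z = 1.668 - j50.61 Ω = 50.63∠-88.1° Ω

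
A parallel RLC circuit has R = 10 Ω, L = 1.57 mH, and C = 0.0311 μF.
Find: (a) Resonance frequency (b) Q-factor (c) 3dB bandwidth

Step 1 — Resonance: ω₀ = 1/√(LC) = 1/√(0.00157·3.11e-08) = 1.431e+05 rad/s.
Step 2 — f₀ = ω₀/(2π) = 2.278e+04 Hz.
Step 3 — Parallel Q: Q = R/(ω₀L) = 10/(1.431e+05·0.00157) = 0.04451.
Step 4 — Bandwidth: Δω = ω₀/Q = 3.215e+06 rad/s; BW = Δω/(2π) = 5.118e+05 Hz.

(a) f₀ = 2.278e+04 Hz  (b) Q = 0.04451  (c) BW = 5.118e+05 Hz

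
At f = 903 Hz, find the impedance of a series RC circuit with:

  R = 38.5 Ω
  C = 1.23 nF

Step 1 — Angular frequency: ω = 2π·f = 2π·903 = 5674 rad/s.
Step 2 — Component impedances:
  R: Z = R = 38.5 Ω
  C: Z = 1/(jωC) = -j/(ω·C) = 0 - j1.433e+05 Ω
Step 3 — Series combination: Z_total = R + C = 38.5 - j1.433e+05 Ω = 1.433e+05∠-90.0° Ω.

Z = 38.5 - j1.433e+05 Ω = 1.433e+05∠-90.0° Ω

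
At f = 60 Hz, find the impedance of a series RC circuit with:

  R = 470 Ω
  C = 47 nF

Step 1 — Angular frequency: ω = 2π·f = 2π·60 = 377 rad/s.
Step 2 — Component impedances:
  R: Z = R = 470 Ω
  C: Z = 1/(jωC) = -j/(ω·C) = 0 - j5.644e+04 Ω
Step 3 — Series combination: Z_total = R + C = 470 - j5.644e+04 Ω = 5.644e+04∠-89.5° Ω.

Z = 470 - j5.644e+04 Ω = 5.644e+04∠-89.5° Ω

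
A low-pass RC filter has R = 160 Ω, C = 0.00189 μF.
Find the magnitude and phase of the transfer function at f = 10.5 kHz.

Step 1 — Angular frequency: ω = 2π·1.05e+04 = 6.597e+04 rad/s.
Step 2 — Transfer function: H(jω) = 1/(1 + jωRC).
Step 3 — Denominator: 1 + jωRC = 1 + j·6.597e+04·160·1.89e-09 = 1 + j0.01995.
Step 4 — H = 0.9996 - j0.01994.
Step 5 — Magnitude: |H| = 0.9998 (-0.0 dB); phase: φ = -1.1°.

|H| = 0.9998 (-0.0 dB), φ = -1.1°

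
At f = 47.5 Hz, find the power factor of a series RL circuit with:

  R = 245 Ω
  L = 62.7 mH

Step 1 — Angular frequency: ω = 2π·f = 2π·47.5 = 298.5 rad/s.
Step 2 — Component impedances:
  R: Z = R = 245 Ω
  L: Z = jωL = j·298.5·0.0627 = 0 + j18.71 Ω
Step 3 — Series combination: Z_total = R + L = 245 + j18.71 Ω = 245.7∠4.4° Ω.
Step 4 — Power factor: PF = cos(φ) = Re(Z)/|Z| = 245/245.71 = 0.9971.
Step 5 — Type: Im(Z) = 18.71 ⇒ lagging (phase φ = 4.4°).

PF = 0.9971 (lagging, φ = 4.4°)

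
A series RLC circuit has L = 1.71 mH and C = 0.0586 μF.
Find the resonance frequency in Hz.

Step 1 — Resonance condition Im(Z)=0 gives ω₀ = 1/√(LC).
Step 2 — ω₀ = 1/√(0.00171·5.86e-08) = 9.99e+04 rad/s.
Step 3 — f₀ = ω₀/(2π) = 1.59e+04 Hz.

f₀ = 1.59e+04 Hz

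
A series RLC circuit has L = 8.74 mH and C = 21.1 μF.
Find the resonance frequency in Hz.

Step 1 — Resonance condition Im(Z)=0 gives ω₀ = 1/√(LC).
Step 2 — ω₀ = 1/√(0.00874·2.11e-05) = 2329 rad/s.
Step 3 — f₀ = ω₀/(2π) = 370.6 Hz.

f₀ = 370.6 Hz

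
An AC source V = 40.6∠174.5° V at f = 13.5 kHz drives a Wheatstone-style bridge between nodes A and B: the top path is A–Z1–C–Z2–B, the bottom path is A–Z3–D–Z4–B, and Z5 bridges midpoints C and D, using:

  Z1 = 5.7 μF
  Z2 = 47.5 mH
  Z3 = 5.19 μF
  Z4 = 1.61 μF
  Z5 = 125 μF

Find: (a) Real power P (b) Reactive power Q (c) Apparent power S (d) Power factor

Step 1 — Angular frequency: ω = 2π·f = 2π·1.35e+04 = 8.482e+04 rad/s.
Step 2 — Component impedances:
  Z1: Z = 1/(jωC) = -j/(ω·C) = 0 - j2.068 Ω
  Z2: Z = jωL = j·8.482e+04·0.0475 = 0 + j4029 Ω
  Z3: Z = 1/(jωC) = -j/(ω·C) = 0 - j2.272 Ω
  Z4: Z = 1/(jωC) = -j/(ω·C) = 0 - j7.323 Ω
  Z5: Z = 1/(jωC) = -j/(ω·C) = 0 - j0.09431 Ω
Step 3 — Bridge requires nodal analysis (the Z5 bridge couples midpoints C and D, so the two paths cannot be reduced to a simple series/parallel combination). Setting node B to ground and injecting 1 A at node A, the 3-node admittance system at A, C, D solves to V_A = Z_AB = 0 - j8.444 Ω = 8.444∠-90.0° Ω.
Step 4 — Source phasor: V = 40.6∠174.5° V = -40.41 + j3.891 V.
Step 5 — Current: I = V / Z = -0.4608 - j4.786 A = 4.808∠-95.5° A.
Step 6 — Complex power: S = V·I* = 0 - j195.2 VA.
Step 7 — Real power: P = Re(S) = 0 W.
Step 8 — Reactive power: Q = Im(S) = -195.2 VAR.
Step 9 — Apparent power: |S| = 195.2 VA.
Step 10 — Power factor: PF = P/|S| = 0 (leading).

(a) P = 0 W  (b) Q = -195.2 VAR  (c) S = 195.2 VA  (d) PF = 0 (leading)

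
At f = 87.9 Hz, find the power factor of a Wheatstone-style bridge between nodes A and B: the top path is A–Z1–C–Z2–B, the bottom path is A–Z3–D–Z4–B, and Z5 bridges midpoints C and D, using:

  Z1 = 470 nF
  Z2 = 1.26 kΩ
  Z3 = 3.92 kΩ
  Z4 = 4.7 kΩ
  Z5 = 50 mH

Step 1 — Angular frequency: ω = 2π·f = 2π·87.9 = 552.3 rad/s.
Step 2 — Component impedances:
  Z1: Z = 1/(jωC) = -j/(ω·C) = 0 - j3852 Ω
  Z2: Z = R = 1260 Ω
  Z3: Z = R = 3920 Ω
  Z4: Z = R = 4700 Ω
  Z5: Z = jωL = j·552.3·0.05 = 0 + j27.61 Ω
Step 3 — Bridge requires nodal analysis (the Z5 bridge couples midpoints C and D, so the two paths cannot be reduced to a simple series/parallel combination). Setting node B to ground and injecting 1 A at node A, the 3-node admittance system at A, C, D solves to V_A = Z_AB = 2927 - j1965 Ω = 3525∠-33.9° Ω.
Step 4 — Power factor: PF = cos(φ) = Re(Z)/|Z| = 2927.3/3525.4 = 0.8303.
Step 5 — Type: Im(Z) = -1965 ⇒ leading (phase φ = -33.9°).

PF = 0.8303 (leading, φ = -33.9°)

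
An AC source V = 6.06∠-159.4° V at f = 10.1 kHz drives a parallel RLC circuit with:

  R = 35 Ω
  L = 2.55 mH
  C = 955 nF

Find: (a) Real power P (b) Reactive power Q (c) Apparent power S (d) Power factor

Step 1 — Angular frequency: ω = 2π·f = 2π·1.01e+04 = 6.346e+04 rad/s.
Step 2 — Component impedances:
  R: Z = R = 35 Ω
  L: Z = jωL = j·6.346e+04·0.00255 = 0 + j161.8 Ω
  C: Z = 1/(jωC) = -j/(ω·C) = 0 - j16.5 Ω
Step 3 — Parallel combination: 1/Z_total = 1/R + 1/L + 1/C; Z_total = 7.562 - j14.4 Ω = 16.27∠-62.3° Ω.
Step 4 — Source phasor: V = 6.06∠-159.4° V = -5.673 - j2.132 V.
Step 5 — Current: I = V / Z = -0.04603 - j0.3696 A = 0.3725∠-97.1° A.
Step 6 — Complex power: S = V·I* = 1.049 - j1.999 VA.
Step 7 — Real power: P = Re(S) = 1.049 W.
Step 8 — Reactive power: Q = Im(S) = -1.999 VAR.
Step 9 — Apparent power: |S| = 2.257 VA.
Step 10 — Power factor: PF = P/|S| = 0.4648 (leading).

(a) P = 1.049 W  (b) Q = -1.999 VAR  (c) S = 2.257 VA  (d) PF = 0.4648 (leading)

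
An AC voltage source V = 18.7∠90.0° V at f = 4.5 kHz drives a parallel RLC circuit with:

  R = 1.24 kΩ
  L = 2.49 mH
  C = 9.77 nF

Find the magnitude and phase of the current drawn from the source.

Step 1 — Angular frequency: ω = 2π·f = 2π·4500 = 2.827e+04 rad/s.
Step 2 — Component impedances:
  R: Z = R = 1240 Ω
  L: Z = jωL = j·2.827e+04·0.00249 = 0 + j70.4 Ω
  C: Z = 1/(jωC) = -j/(ω·C) = 0 - j3620 Ω
Step 3 — Parallel combination: 1/Z_total = 1/R + 1/L + 1/C; Z_total = 4.143 + j71.56 Ω = 71.68∠86.7° Ω.
Step 4 — Source phasor: V = 18.7∠90.0° V = 0 + j18.7 V.
Step 5 — Ohm's law: I = V / Z_total = (0 + j18.7) / (4.143 + j71.56) = 0.2604 + j0.01508 A.
Step 6 — Convert to polar: |I| = 0.2609 A, ∠I = 3.3°.

I = 0.2609∠3.3° A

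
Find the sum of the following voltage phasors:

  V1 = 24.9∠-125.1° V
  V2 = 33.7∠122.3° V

Step 1 — Convert each phasor to rectangular form:
  V1 = 24.9·(cos(-125.1°) + j·sin(-125.1°)) = -14.32 - j20.37 V
  V2 = 33.7·(cos(122.3°) + j·sin(122.3°)) = -18.01 + j28.49 V
Step 2 — Sum components: V_total = -32.33 + j8.113 V.
Step 3 — Convert to polar: |V_total| = 33.33 V, ∠V_total = 165.9°.

V_total = 33.33∠165.9° V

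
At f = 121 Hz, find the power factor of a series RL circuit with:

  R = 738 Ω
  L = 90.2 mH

Step 1 — Angular frequency: ω = 2π·f = 2π·121 = 760.3 rad/s.
Step 2 — Component impedances:
  R: Z = R = 738 Ω
  L: Z = jωL = j·760.3·0.0902 = 0 + j68.58 Ω
Step 3 — Series combination: Z_total = R + L = 738 + j68.58 Ω = 741.2∠5.3° Ω.
Step 4 — Power factor: PF = cos(φ) = Re(Z)/|Z| = 738/741.2 = 0.9957.
Step 5 — Type: Im(Z) = 68.58 ⇒ lagging (phase φ = 5.3°).

PF = 0.9957 (lagging, φ = 5.3°)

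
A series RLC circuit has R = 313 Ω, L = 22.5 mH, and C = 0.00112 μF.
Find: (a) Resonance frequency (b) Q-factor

Step 1 — Resonance condition Im(Z)=0 gives ω₀ = 1/√(LC).
Step 2 — ω₀ = 1/√(0.0225·1.12e-09) = 1.992e+05 rad/s.
Step 3 — f₀ = ω₀/(2π) = 3.17e+04 Hz.
Step 4 — Series Q: Q = ω₀L/R = 1.992e+05·0.0225/313 = 14.32.

(a) f₀ = 3.17e+04 Hz  (b) Q = 14.32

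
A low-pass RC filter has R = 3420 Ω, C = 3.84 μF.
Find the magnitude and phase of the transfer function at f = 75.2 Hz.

Step 1 — Angular frequency: ω = 2π·75.2 = 472.5 rad/s.
Step 2 — Transfer function: H(jω) = 1/(1 + jωRC).
Step 3 — Denominator: 1 + jωRC = 1 + j·472.5·3420·3.84e-06 = 1 + j6.205.
Step 4 — H = 0.02531 - j0.1571.
Step 5 — Magnitude: |H| = 0.1591 (-16.0 dB); phase: φ = -80.8°.

|H| = 0.1591 (-16.0 dB), φ = -80.8°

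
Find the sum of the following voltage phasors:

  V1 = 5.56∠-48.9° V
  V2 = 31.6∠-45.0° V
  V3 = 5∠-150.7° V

Step 1 — Convert each phasor to rectangular form:
  V1 = 5.56·(cos(-48.9°) + j·sin(-48.9°)) = 3.655 - j4.19 V
  V2 = 31.6·(cos(-45.0°) + j·sin(-45.0°)) = 22.34 - j22.34 V
  V3 = 5·(cos(-150.7°) + j·sin(-150.7°)) = -4.36 - j2.447 V
Step 2 — Sum components: V_total = 21.64 - j28.98 V.
Step 3 — Convert to polar: |V_total| = 36.17 V, ∠V_total = -53.3°.

V_total = 36.17∠-53.3° V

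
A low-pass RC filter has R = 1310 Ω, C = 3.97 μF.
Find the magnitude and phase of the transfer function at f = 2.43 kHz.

Step 1 — Angular frequency: ω = 2π·2430 = 1.527e+04 rad/s.
Step 2 — Transfer function: H(jω) = 1/(1 + jωRC).
Step 3 — Denominator: 1 + jωRC = 1 + j·1.527e+04·1310·3.97e-06 = 1 + j79.41.
Step 4 — H = 0.0001586 - j0.01259.
Step 5 — Magnitude: |H| = 0.01259 (-38.0 dB); phase: φ = -89.3°.

|H| = 0.01259 (-38.0 dB), φ = -89.3°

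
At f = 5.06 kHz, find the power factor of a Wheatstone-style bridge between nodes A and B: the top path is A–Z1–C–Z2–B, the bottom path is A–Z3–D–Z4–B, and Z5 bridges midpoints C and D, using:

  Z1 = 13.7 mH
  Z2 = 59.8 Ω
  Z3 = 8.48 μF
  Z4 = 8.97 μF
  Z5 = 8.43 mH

Step 1 — Angular frequency: ω = 2π·f = 2π·5060 = 3.179e+04 rad/s.
Step 2 — Component impedances:
  Z1: Z = jωL = j·3.179e+04·0.0137 = 0 + j435.6 Ω
  Z2: Z = R = 59.8 Ω
  Z3: Z = 1/(jωC) = -j/(ω·C) = 0 - j3.709 Ω
  Z4: Z = 1/(jωC) = -j/(ω·C) = 0 - j3.507 Ω
  Z5: Z = jωL = j·3.179e+04·0.00843 = 0 + j268 Ω
Step 3 — Bridge requires nodal analysis (the Z5 bridge couples midpoints C and D, so the two paths cannot be reduced to a simple series/parallel combination). Setting node B to ground and injecting 1 A at node A, the 3-node admittance system at A, C, D solves to V_A = Z_AB = 0.04875 - j7.367 Ω = 7.367∠-89.6° Ω.
Step 4 — Power factor: PF = cos(φ) = Re(Z)/|Z| = 0.04875/7.367 = 0.006617.
Step 5 — Type: Im(Z) = -7.367 ⇒ leading (phase φ = -89.6°).

PF = 0.006617 (leading, φ = -89.6°)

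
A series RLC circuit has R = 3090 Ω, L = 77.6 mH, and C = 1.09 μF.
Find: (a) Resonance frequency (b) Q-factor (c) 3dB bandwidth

Step 1 — Resonance: ω₀ = 1/√(LC) = 1/√(0.0776·1.09e-06) = 3438 rad/s.
Step 2 — f₀ = ω₀/(2π) = 547.2 Hz.
Step 3 — Series Q: Q = ω₀L/R = 3438·0.0776/3090 = 0.08635.
Step 4 — Bandwidth: Δω = ω₀/Q = 3.982e+04 rad/s; BW = Δω/(2π) = 6337 Hz.

(a) f₀ = 547.2 Hz  (b) Q = 0.08635  (c) BW = 6337 Hz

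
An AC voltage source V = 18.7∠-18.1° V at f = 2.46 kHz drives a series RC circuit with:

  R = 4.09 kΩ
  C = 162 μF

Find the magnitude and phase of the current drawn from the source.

Step 1 — Angular frequency: ω = 2π·f = 2π·2460 = 1.546e+04 rad/s.
Step 2 — Component impedances:
  R: Z = R = 4090 Ω
  C: Z = 1/(jωC) = -j/(ω·C) = 0 - j0.3994 Ω
Step 3 — Series combination: Z_total = R + C = 4090 - j0.3994 Ω = 4090∠-0.0° Ω.
Step 4 — Source phasor: V = 18.7∠-18.1° V = 17.77 - j5.81 V.
Step 5 — Ohm's law: I = V / Z_total = (17.77 - j5.81) / (4090 - j0.3994) = 0.004346 - j0.00142 A.
Step 6 — Convert to polar: |I| = 0.004572 A, ∠I = -18.1°.

I = 0.004572∠-18.1° A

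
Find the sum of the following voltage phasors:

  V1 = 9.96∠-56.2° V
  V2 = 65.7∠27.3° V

Step 1 — Convert each phasor to rectangular form:
  V1 = 9.96·(cos(-56.2°) + j·sin(-56.2°)) = 5.541 - j8.277 V
  V2 = 65.7·(cos(27.3°) + j·sin(27.3°)) = 58.38 + j30.13 V
Step 2 — Sum components: V_total = 63.92 + j21.86 V.
Step 3 — Convert to polar: |V_total| = 67.56 V, ∠V_total = 18.9°.

V_total = 67.56∠18.9° V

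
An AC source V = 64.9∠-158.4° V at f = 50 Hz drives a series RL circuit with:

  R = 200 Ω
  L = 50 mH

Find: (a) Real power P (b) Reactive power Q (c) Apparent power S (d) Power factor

Step 1 — Angular frequency: ω = 2π·f = 2π·50 = 314.2 rad/s.
Step 2 — Component impedances:
  R: Z = R = 200 Ω
  L: Z = jωL = j·314.2·0.05 = 0 + j15.71 Ω
Step 3 — Series combination: Z_total = R + L = 200 + j15.71 Ω = 200.6∠4.5° Ω.
Step 4 — Source phasor: V = 64.9∠-158.4° V = -60.34 - j23.89 V.
Step 5 — Current: I = V / Z = -0.3092 - j0.09517 A = 0.3235∠-162.9° A.
Step 6 — Complex power: S = V·I* = 20.93 + j1.644 VA.
Step 7 — Real power: P = Re(S) = 20.93 W.
Step 8 — Reactive power: Q = Im(S) = 1.644 VAR.
Step 9 — Apparent power: |S| = 21 VA.
Step 10 — Power factor: PF = P/|S| = 0.9969 (lagging).

(a) P = 20.93 W  (b) Q = 1.644 VAR  (c) S = 21 VA  (d) PF = 0.9969 (lagging)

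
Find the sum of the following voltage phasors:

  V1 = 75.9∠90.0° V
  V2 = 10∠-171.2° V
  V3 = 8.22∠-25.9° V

Step 1 — Convert each phasor to rectangular form:
  V1 = 75.9·(cos(90.0°) + j·sin(90.0°)) = 0 + j75.9 V
  V2 = 10·(cos(-171.2°) + j·sin(-171.2°)) = -9.882 - j1.53 V
  V3 = 8.22·(cos(-25.9°) + j·sin(-25.9°)) = 7.394 - j3.591 V
Step 2 — Sum components: V_total = -2.488 + j70.78 V.
Step 3 — Convert to polar: |V_total| = 70.82 V, ∠V_total = 92.0°.

V_total = 70.82∠92.0° V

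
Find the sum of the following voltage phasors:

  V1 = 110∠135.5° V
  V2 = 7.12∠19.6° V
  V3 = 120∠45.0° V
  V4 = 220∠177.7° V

Step 1 — Convert each phasor to rectangular form:
  V1 = 110·(cos(135.5°) + j·sin(135.5°)) = -78.46 + j77.1 V
  V2 = 7.12·(cos(19.6°) + j·sin(19.6°)) = 6.707 + j2.388 V
  V3 = 120·(cos(45.0°) + j·sin(45.0°)) = 84.85 + j84.85 V
  V4 = 220·(cos(177.7°) + j·sin(177.7°)) = -219.8 + j8.829 V
Step 2 — Sum components: V_total = -206.7 + j173.2 V.
Step 3 — Convert to polar: |V_total| = 269.7 V, ∠V_total = 140.0°.

V_total = 269.7∠140.0° V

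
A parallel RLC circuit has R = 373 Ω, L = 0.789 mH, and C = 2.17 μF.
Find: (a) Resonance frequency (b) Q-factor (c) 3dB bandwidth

Step 1 — Resonance: ω₀ = 1/√(LC) = 1/√(0.000789·2.17e-06) = 2.417e+04 rad/s.
Step 2 — f₀ = ω₀/(2π) = 3846 Hz.
Step 3 — Parallel Q: Q = R/(ω₀L) = 373/(2.417e+04·0.000789) = 19.56.
Step 4 — Bandwidth: Δω = ω₀/Q = 1235 rad/s; BW = Δω/(2π) = 196.6 Hz.

(a) f₀ = 3846 Hz  (b) Q = 19.56  (c) BW = 196.6 Hz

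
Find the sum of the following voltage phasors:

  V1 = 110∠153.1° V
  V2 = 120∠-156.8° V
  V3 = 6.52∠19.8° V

Step 1 — Convert each phasor to rectangular form:
  V1 = 110·(cos(153.1°) + j·sin(153.1°)) = -98.1 + j49.77 V
  V2 = 120·(cos(-156.8°) + j·sin(-156.8°)) = -110.3 - j47.27 V
  V3 = 6.52·(cos(19.8°) + j·sin(19.8°)) = 6.135 + j2.209 V
Step 2 — Sum components: V_total = -202.3 + j4.703 V.
Step 3 — Convert to polar: |V_total| = 202.3 V, ∠V_total = 178.7°.

V_total = 202.3∠178.7° V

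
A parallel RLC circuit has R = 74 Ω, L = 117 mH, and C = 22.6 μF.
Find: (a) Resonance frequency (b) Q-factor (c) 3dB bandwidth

Step 1 — Resonance: ω₀ = 1/√(LC) = 1/√(0.117·2.26e-05) = 615 rad/s.
Step 2 — f₀ = ω₀/(2π) = 97.88 Hz.
Step 3 — Parallel Q: Q = R/(ω₀L) = 74/(615·0.117) = 1.028.
Step 4 — Bandwidth: Δω = ω₀/Q = 597.9 rad/s; BW = Δω/(2π) = 95.17 Hz.

(a) f₀ = 97.88 Hz  (b) Q = 1.028  (c) BW = 95.17 Hz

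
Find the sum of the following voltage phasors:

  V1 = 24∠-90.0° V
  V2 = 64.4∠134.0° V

Step 1 — Convert each phasor to rectangular form:
  V1 = 24·(cos(-90.0°) + j·sin(-90.0°)) = 0 - j24 V
  V2 = 64.4·(cos(134.0°) + j·sin(134.0°)) = -44.74 + j46.33 V
Step 2 — Sum components: V_total = -44.74 + j22.33 V.
Step 3 — Convert to polar: |V_total| = 50 V, ∠V_total = 153.5°.

V_total = 50∠153.5° V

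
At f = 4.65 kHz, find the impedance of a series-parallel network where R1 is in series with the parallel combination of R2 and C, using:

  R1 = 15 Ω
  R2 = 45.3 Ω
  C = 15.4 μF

Step 1 — Angular frequency: ω = 2π·f = 2π·4650 = 2.922e+04 rad/s.
Step 2 — Component impedances:
  R1: Z = R = 15 Ω
  R2: Z = R = 45.3 Ω
  C: Z = 1/(jωC) = -j/(ω·C) = 0 - j2.223 Ω
Step 3 — Parallel branch: R2 || C = 1/(1/R2 + 1/C) = 0.1088 - j2.217 Ω.
Step 4 — Series with R1: Z_total = R1 + (R2 || C) = 15.11 - j2.217 Ω = 15.27∠-8.3° Ω.

Z = 15.11 - j2.217 Ω = 15.27∠-8.3° Ω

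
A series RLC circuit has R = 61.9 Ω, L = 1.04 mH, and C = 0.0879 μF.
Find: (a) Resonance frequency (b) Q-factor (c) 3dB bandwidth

Step 1 — Resonance condition Im(Z)=0 gives ω₀ = 1/√(LC).
Step 2 — ω₀ = 1/√(0.00104·8.79e-08) = 1.046e+05 rad/s.
Step 3 — f₀ = ω₀/(2π) = 1.665e+04 Hz.
Step 4 — Series Q: Q = ω₀L/R = 1.046e+05·0.00104/61.9 = 1.757.
Step 5 — 3dB bandwidth: Δω = ω₀/Q = 5.952e+04 rad/s; BW = Δω/(2π) = 9473 Hz.

(a) f₀ = 1.665e+04 Hz  (b) Q = 1.757  (c) BW = 9473 Hz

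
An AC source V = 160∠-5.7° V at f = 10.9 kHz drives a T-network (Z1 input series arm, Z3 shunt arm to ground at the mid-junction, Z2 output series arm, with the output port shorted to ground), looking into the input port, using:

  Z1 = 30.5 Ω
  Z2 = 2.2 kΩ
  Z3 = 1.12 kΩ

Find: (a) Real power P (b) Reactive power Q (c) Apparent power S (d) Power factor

Step 1 — Angular frequency: ω = 2π·f = 2π·1.09e+04 = 6.849e+04 rad/s.
Step 2 — Component impedances:
  Z1: Z = R = 30.5 Ω
  Z2: Z = R = 2200 Ω
  Z3: Z = R = 1120 Ω
Step 3 — With the output port shorted to ground, the output series arm Z2 runs from the junction to ground; the shunt arm Z3 also runs from the junction to ground. They appear in parallel: Z3 || Z2 = 742.2 Ω.
Step 4 — Series with input arm Z1: Z_in = Z1 + (Z3 || Z2) = 772.7 Ω = 772.7∠0.0° Ω.
Step 5 — Source phasor: V = 160∠-5.7° V = 159.2 - j15.89 V.
Step 6 — Current: I = V / Z = 0.2061 - j0.02057 A = 0.2071∠-5.7° A.
Step 7 — Complex power: S = V·I* = 33.13 VA.
Step 8 — Real power: P = Re(S) = 33.13 W.
Step 9 — Reactive power: Q = Im(S) = 0 VAR.
Step 10 — Apparent power: |S| = 33.13 VA.
Step 11 — Power factor: PF = P/|S| = 1 (unity).

(a) P = 33.13 W  (b) Q = 0 VAR  (c) S = 33.13 VA  (d) PF = 1 (unity)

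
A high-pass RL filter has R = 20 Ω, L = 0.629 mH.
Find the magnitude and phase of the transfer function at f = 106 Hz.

Step 1 — Angular frequency: ω = 2π·106 = 666 rad/s.
Step 2 — Transfer function: H(jω) = jωL/(R + jωL).
Step 3 — Numerator jωL = j·0.4189; denominator R + jωL = 20 + j0.4189.
Step 4 — H = 0.0004386 + j0.02094.
Step 5 — Magnitude: |H| = 0.02094 (-33.6 dB); phase: φ = 88.8°.

|H| = 0.02094 (-33.6 dB), φ = 88.8°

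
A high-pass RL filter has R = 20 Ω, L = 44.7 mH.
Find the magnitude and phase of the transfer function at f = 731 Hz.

Step 1 — Angular frequency: ω = 2π·731 = 4593 rad/s.
Step 2 — Transfer function: H(jω) = jωL/(R + jωL).
Step 3 — Numerator jωL = j·205.3; denominator R + jωL = 20 + j205.3.
Step 4 — H = 0.9906 + j0.0965.
Step 5 — Magnitude: |H| = 0.9953 (-0.0 dB); phase: φ = 5.6°.

|H| = 0.9953 (-0.0 dB), φ = 5.6°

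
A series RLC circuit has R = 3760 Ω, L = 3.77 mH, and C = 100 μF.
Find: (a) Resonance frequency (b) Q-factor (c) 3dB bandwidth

Step 1 — Resonance condition Im(Z)=0 gives ω₀ = 1/√(LC).
Step 2 — ω₀ = 1/√(0.00377·0.0001) = 1629 rad/s.
Step 3 — f₀ = ω₀/(2π) = 259.2 Hz.
Step 4 — Series Q: Q = ω₀L/R = 1629·0.00377/3760 = 0.001633.
Step 5 — 3dB bandwidth: Δω = ω₀/Q = 9.973e+05 rad/s; BW = Δω/(2π) = 1.587e+05 Hz.

(a) f₀ = 259.2 Hz  (b) Q = 0.001633  (c) BW = 1.587e+05 Hz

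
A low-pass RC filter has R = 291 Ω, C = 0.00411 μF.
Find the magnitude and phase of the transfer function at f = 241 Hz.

Step 1 — Angular frequency: ω = 2π·241 = 1514 rad/s.
Step 2 — Transfer function: H(jω) = 1/(1 + jωRC).
Step 3 — Denominator: 1 + jωRC = 1 + j·1514·291·4.11e-09 = 1 + j0.001811.
Step 4 — H = 1 - j0.001811.
Step 5 — Magnitude: |H| = 1 (-0.0 dB); phase: φ = -0.1°.

|H| = 1 (-0.0 dB), φ = -0.1°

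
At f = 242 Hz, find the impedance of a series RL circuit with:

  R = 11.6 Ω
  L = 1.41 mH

Step 1 — Angular frequency: ω = 2π·f = 2π·242 = 1521 rad/s.
Step 2 — Component impedances:
  R: Z = R = 11.6 Ω
  L: Z = jωL = j·1521·0.00141 = 0 + j2.144 Ω
Step 3 — Series combination: Z_total = R + L = 11.6 + j2.144 Ω = 11.8∠10.5° Ω.

Z = 11.6 + j2.144 Ω = 11.8∠10.5° Ω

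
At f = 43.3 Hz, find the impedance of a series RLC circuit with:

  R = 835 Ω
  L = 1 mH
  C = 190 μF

Step 1 — Angular frequency: ω = 2π·f = 2π·43.3 = 272.1 rad/s.
Step 2 — Component impedances:
  R: Z = R = 835 Ω
  L: Z = jωL = j·272.1·0.001 = 0 + j0.2721 Ω
  C: Z = 1/(jωC) = -j/(ω·C) = 0 - j19.35 Ω
Step 3 — Series combination: Z_total = R + L + C = 835 - j19.07 Ω = 835.2∠-1.3° Ω.

Z = 835 - j19.07 Ω = 835.2∠-1.3° Ω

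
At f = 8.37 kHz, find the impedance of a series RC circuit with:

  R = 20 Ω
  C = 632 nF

Step 1 — Angular frequency: ω = 2π·f = 2π·8370 = 5.259e+04 rad/s.
Step 2 — Component impedances:
  R: Z = R = 20 Ω
  C: Z = 1/(jωC) = -j/(ω·C) = 0 - j30.09 Ω
Step 3 — Series combination: Z_total = R + C = 20 - j30.09 Ω = 36.13∠-56.4° Ω.

Z = 20 - j30.09 Ω = 36.13∠-56.4° Ω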